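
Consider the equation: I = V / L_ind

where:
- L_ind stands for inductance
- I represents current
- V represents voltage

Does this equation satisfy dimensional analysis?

No

L_ind (inductance) has dimensions [I^-2 L^2 M T^-2].
I (current) has dimensions [I].
V (voltage) has dimensions [I^-1 L^2 M T^-3].

Left side: [I]
Right side: [I T^-1]

The two sides have different dimensions, so the equation is NOT dimensionally consistent.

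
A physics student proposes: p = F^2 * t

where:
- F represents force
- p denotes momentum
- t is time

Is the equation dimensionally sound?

No

F (force) has dimensions [L M T^-2].
p (momentum) has dimensions [L M T^-1].
t (time) has dimensions [T].

Left side: [L M T^-1]
Right side: [L^2 M^2 T^-3]

The two sides have different dimensions, so the equation is NOT dimensionally consistent.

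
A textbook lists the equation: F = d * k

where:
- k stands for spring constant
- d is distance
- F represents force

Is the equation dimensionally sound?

Yes

k (spring constant) has dimensions [M T^-2].
d (distance) has dimensions [L].
F (force) has dimensions [L M T^-2].

Left side: [L M T^-2]
Right side: [L M T^-2]

Both sides have the same dimensions, so the equation is dimensionally consistent.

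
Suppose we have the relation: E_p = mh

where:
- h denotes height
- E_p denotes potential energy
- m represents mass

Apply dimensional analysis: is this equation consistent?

No

h (height) has dimensions [L].
E_p (potential energy) has dimensions [L^2 M T^-2].
m (mass) has dimensions [M].

Left side: [L^2 M T^-2]
Right side: [L M]

The two sides have different dimensions, so the equation is NOT dimensionally consistent.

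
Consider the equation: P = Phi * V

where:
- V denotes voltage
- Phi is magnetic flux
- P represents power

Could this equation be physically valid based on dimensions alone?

No

V (voltage) has dimensions [I^-1 L^2 M T^-3].
Phi (magnetic flux) has dimensions [I^-1 L^2 M T^-2].
P (power) has dimensions [L^2 M T^-3].

Left side: [L^2 M T^-3]
Right side: [I^-2 L^4 M^2 T^-5]

The two sides have different dimensions, so the equation is NOT dimensionally consistent.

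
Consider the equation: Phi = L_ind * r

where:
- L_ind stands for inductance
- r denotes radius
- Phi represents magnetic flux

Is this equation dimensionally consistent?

No

L_ind (inductance) has dimensions [I^-2 L^2 M T^-2].
r (radius) has dimensions [L].
Phi (magnetic flux) has dimensions [I^-1 L^2 M T^-2].

Left side: [I^-1 L^2 M T^-2]
Right side: [I^-2 L^3 M T^-2]

The two sides have different dimensions, so the equation is NOT dimensionally consistent.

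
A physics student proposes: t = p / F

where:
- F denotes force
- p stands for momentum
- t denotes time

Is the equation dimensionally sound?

Yes

F (force) has dimensions [L M T^-2].
p (momentum) has dimensions [L M T^-1].
t (time) has dimensions [T].

Left side: [T]
Right side: [T]

Both sides have the same dimensions, so the equation is dimensionally consistent.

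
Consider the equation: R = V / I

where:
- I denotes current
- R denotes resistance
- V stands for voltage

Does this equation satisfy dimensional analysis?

Yes

I (current) has dimensions [I].
R (resistance) has dimensions [I^-2 L^2 M T^-3].
V (voltage) has dimensions [I^-1 L^2 M T^-3].

Left side: [I^-2 L^2 M T^-3]
Right side: [I^-2 L^2 M T^-3]

Both sides have the same dimensions, so the equation is dimensionally consistent.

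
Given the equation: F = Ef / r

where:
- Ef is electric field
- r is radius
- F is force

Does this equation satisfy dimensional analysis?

No

Ef (electric field) has dimensions [I^-1 L M T^-3].
r (radius) has dimensions [L].
F (force) has dimensions [L M T^-2].

Left side: [L M T^-2]
Right side: [I^-1 M T^-3]

The two sides have different dimensions, so the equation is NOT dimensionally consistent.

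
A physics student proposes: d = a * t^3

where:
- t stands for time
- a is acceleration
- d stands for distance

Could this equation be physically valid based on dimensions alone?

No

t (time) has dimensions [T].
a (acceleration) has dimensions [L T^-2].
d (distance) has dimensions [L].

Left side: [L]
Right side: [L T]

The two sides have different dimensions, so the equation is NOT dimensionally consistent.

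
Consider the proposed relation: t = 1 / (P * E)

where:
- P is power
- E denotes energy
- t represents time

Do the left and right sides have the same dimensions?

No

P (power) has dimensions [L^2 M T^-3].
E (energy) has dimensions [L^2 M T^-2].
t (time) has dimensions [T].

Left side: [T]
Right side: [L^-4 M^-2 T^5]

The two sides have different dimensions, so the equation is NOT dimensionally consistent.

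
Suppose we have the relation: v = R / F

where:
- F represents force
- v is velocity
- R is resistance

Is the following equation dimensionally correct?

No

F (force) has dimensions [L M T^-2].
v (velocity) has dimensions [L T^-1].
R (resistance) has dimensions [I^-2 L^2 M T^-3].

Left side: [L T^-1]
Right side: [I^-2 L T^-1]

The two sides have different dimensions, so the equation is NOT dimensionally consistent.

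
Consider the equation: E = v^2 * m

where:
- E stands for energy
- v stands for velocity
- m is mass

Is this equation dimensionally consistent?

Yes

E (energy) has dimensions [L^2 M T^-2].
v (velocity) has dimensions [L T^-1].
m (mass) has dimensions [M].

Left side: [L^2 M T^-2]
Right side: [L^2 M T^-2]

Both sides have the same dimensions, so the equation is dimensionally consistent.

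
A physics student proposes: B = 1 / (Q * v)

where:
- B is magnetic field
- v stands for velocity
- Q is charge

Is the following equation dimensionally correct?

No

B (magnetic field) has dimensions [I^-1 M T^-2].
v (velocity) has dimensions [L T^-1].
Q (charge) has dimensions [I T].

Left side: [I^-1 M T^-2]
Right side: [I^-1 L^-1]

The two sides have different dimensions, so the equation is NOT dimensionally consistent.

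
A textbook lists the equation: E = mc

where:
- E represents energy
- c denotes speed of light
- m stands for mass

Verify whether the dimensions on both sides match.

No

E (energy) has dimensions [L^2 M T^-2].
c (speed of light) has dimensions [L T^-1].
m (mass) has dimensions [M].

Left side: [L^2 M T^-2]
Right side: [L M T^-1]

The two sides have different dimensions, so the equation is NOT dimensionally consistent.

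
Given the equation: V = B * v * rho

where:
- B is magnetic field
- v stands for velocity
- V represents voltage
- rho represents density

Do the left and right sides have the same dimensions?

No

B (magnetic field) has dimensions [I^-1 M T^-2].
v (velocity) has dimensions [L T^-1].
V (voltage) has dimensions [I^-1 L^2 M T^-3].
rho (density) has dimensions [L^-3 M].

Left side: [I^-1 L^2 M T^-3]
Right side: [I^-1 L^-2 M^2 T^-3]

The two sides have different dimensions, so the equation is NOT dimensionally consistent.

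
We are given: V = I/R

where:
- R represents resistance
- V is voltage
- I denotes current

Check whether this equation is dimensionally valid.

No

R (resistance) has dimensions [I^-2 L^2 M T^-3].
V (voltage) has dimensions [I^-1 L^2 M T^-3].
I (current) has dimensions [I].

Left side: [I^-1 L^2 M T^-3]
Right side: [I^3 L^-2 M^-1 T^3]

The two sides have different dimensions, so the equation is NOT dimensionally consistent.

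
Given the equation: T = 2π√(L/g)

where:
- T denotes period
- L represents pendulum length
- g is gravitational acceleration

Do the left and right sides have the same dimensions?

Yes

T (period) has dimensions [T].
L (pendulum length) has dimensions [L].
g (gravitational acceleration) has dimensions [L T^-2].

Left side: [T]
Right side: [T]

Both sides have the same dimensions, so the equation is dimensionally consistent.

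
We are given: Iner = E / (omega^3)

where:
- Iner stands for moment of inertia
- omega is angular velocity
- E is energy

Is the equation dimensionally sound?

No

Iner (moment of inertia) has dimensions [L^2 M].
omega (angular velocity) has dimensions [T^-1].
E (energy) has dimensions [L^2 M T^-2].

Left side: [L^2 M]
Right side: [L^2 M T]

The two sides have different dimensions, so the equation is NOT dimensionally consistent.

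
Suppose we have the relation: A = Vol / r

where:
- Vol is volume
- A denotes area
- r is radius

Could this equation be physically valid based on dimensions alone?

Yes

Vol (volume) has dimensions [L^3].
A (area) has dimensions [L^2].
r (radius) has dimensions [L].

Left side: [L^2]
Right side: [L^2]

Both sides have the same dimensions, so the equation is dimensionally consistent.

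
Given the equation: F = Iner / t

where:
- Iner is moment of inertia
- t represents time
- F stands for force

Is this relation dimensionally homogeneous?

No

Iner (moment of inertia) has dimensions [L^2 M].
t (time) has dimensions [T].
F (force) has dimensions [L M T^-2].

Left side: [L M T^-2]
Right side: [L^2 M T^-1]

The two sides have different dimensions, so the equation is NOT dimensionally consistent.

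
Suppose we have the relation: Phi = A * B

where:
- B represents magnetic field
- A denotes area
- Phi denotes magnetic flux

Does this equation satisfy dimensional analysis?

Yes

B (magnetic field) has dimensions [I^-1 M T^-2].
A (area) has dimensions [L^2].
Phi (magnetic flux) has dimensions [I^-1 L^2 M T^-2].

Left side: [I^-1 L^2 M T^-2]
Right side: [I^-1 L^2 M T^-2]

Both sides have the same dimensions, so the equation is dimensionally consistent.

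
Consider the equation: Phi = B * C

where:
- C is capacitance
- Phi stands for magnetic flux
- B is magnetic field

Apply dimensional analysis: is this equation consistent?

No

C (capacitance) has dimensions [I^2 L^-2 M^-1 T^4].
Phi (magnetic flux) has dimensions [I^-1 L^2 M T^-2].
B (magnetic field) has dimensions [I^-1 M T^-2].

Left side: [I^-1 L^2 M T^-2]
Right side: [I L^-2 T^2]

The two sides have different dimensions, so the equation is NOT dimensionally consistent.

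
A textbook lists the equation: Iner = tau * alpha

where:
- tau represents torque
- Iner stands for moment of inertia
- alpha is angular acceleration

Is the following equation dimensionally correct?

No

tau (torque) has dimensions [L^2 M T^-2].
Iner (moment of inertia) has dimensions [L^2 M].
alpha (angular acceleration) has dimensions [T^-2].

Left side: [L^2 M]
Right side: [L^2 M T^-4]

The two sides have different dimensions, so the equation is NOT dimensionally consistent.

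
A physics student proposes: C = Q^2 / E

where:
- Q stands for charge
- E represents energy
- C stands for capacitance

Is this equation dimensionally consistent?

Yes

Q (charge) has dimensions [I T].
E (energy) has dimensions [L^2 M T^-2].
C (capacitance) has dimensions [I^2 L^-2 M^-1 T^4].

Left side: [I^2 L^-2 M^-1 T^4]
Right side: [I^2 L^-2 M^-1 T^4]

Both sides have the same dimensions, so the equation is dimensionally consistent.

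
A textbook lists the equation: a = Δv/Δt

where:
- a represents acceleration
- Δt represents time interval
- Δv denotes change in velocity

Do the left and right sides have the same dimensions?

Yes

a (acceleration) has dimensions [L T^-2].
Δt (time interval) has dimensions [T].
Δv (change in velocity) has dimensions [L T^-1].

Left side: [L T^-2]
Right side: [L T^-2]

Both sides have the same dimensions, so the equation is dimensionally consistent.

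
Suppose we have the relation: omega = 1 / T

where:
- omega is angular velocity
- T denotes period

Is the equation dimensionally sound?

Yes

omega (angular velocity) has dimensions [T^-1].
T (period) has dimensions [T].

Left side: [T^-1]
Right side: [T^-1]

Both sides have the same dimensions, so the equation is dimensionally consistent.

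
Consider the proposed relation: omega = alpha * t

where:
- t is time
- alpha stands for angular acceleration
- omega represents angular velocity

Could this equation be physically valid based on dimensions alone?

Yes

t (time) has dimensions [T].
alpha (angular acceleration) has dimensions [T^-2].
omega (angular velocity) has dimensions [T^-1].

Left side: [T^-1]
Right side: [T^-1]

Both sides have the same dimensions, so the equation is dimensionally consistent.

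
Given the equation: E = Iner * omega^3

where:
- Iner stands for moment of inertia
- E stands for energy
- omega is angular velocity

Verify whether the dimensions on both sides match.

No

Iner (moment of inertia) has dimensions [L^2 M].
E (energy) has dimensions [L^2 M T^-2].
omega (angular velocity) has dimensions [T^-1].

Left side: [L^2 M T^-2]
Right side: [L^2 M T^-3]

The two sides have different dimensions, so the equation is NOT dimensionally consistent.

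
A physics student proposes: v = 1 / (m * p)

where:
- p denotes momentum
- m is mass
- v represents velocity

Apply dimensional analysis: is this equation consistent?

No

p (momentum) has dimensions [L M T^-1].
m (mass) has dimensions [M].
v (velocity) has dimensions [L T^-1].

Left side: [L T^-1]
Right side: [L^-1 M^-2 T]

The two sides have different dimensions, so the equation is NOT dimensionally consistent.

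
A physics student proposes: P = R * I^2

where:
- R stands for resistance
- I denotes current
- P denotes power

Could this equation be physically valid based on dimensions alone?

Yes

R (resistance) has dimensions [I^-2 L^2 M T^-3].
I (current) has dimensions [I].
P (power) has dimensions [L^2 M T^-3].

Left side: [L^2 M T^-3]
Right side: [L^2 M T^-3]

Both sides have the same dimensions, so the equation is dimensionally consistent.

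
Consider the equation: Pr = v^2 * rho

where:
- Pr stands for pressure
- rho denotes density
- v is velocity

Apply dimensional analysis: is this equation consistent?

Yes

Pr (pressure) has dimensions [L^-1 M T^-2].
rho (density) has dimensions [L^-3 M].
v (velocity) has dimensions [L T^-1].

Left side: [L^-1 M T^-2]
Right side: [L^-1 M T^-2]

Both sides have the same dimensions, so the equation is dimensionally consistent.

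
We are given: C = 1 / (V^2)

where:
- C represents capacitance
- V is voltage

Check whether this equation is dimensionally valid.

No

C (capacitance) has dimensions [I^2 L^-2 M^-1 T^4].
V (voltage) has dimensions [I^-1 L^2 M T^-3].

Left side: [I^2 L^-2 M^-1 T^4]
Right side: [I^2 L^-4 M^-2 T^6]

The two sides have different dimensions, so the equation is NOT dimensionally consistent.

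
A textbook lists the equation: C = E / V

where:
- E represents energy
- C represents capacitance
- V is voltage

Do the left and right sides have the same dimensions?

No

E (energy) has dimensions [L^2 M T^-2].
C (capacitance) has dimensions [I^2 L^-2 M^-1 T^4].
V (voltage) has dimensions [I^-1 L^2 M T^-3].

Left side: [I^2 L^-2 M^-1 T^4]
Right side: [I T]

The two sides have different dimensions, so the equation is NOT dimensionally consistent.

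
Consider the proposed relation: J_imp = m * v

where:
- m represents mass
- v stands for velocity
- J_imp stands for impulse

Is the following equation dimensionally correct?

Yes

m (mass) has dimensions [M].
v (velocity) has dimensions [L T^-1].
J_imp (impulse) has dimensions [L M T^-1].

Left side: [L M T^-1]
Right side: [L M T^-1]

Both sides have the same dimensions, so the equation is dimensionally consistent.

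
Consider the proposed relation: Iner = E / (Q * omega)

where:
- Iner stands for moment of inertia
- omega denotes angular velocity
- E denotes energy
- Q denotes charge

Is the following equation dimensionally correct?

No

Iner (moment of inertia) has dimensions [L^2 M].
omega (angular velocity) has dimensions [T^-1].
E (energy) has dimensions [L^2 M T^-2].
Q (charge) has dimensions [I T].

Left side: [L^2 M]
Right side: [I^-1 L^2 M T^-2]

The two sides have different dimensions, so the equation is NOT dimensionally consistent.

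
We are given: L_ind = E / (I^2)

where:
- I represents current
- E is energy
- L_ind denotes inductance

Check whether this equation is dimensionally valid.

Yes

I (current) has dimensions [I].
E (energy) has dimensions [L^2 M T^-2].
L_ind (inductance) has dimensions [I^-2 L^2 M T^-2].

Left side: [I^-2 L^2 M T^-2]
Right side: [I^-2 L^2 M T^-2]

Both sides have the same dimensions, so the equation is dimensionally consistent.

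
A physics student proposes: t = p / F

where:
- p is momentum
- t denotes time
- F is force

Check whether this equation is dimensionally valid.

Yes

p (momentum) has dimensions [L M T^-1].
t (time) has dimensions [T].
F (force) has dimensions [L M T^-2].

Left side: [T]
Right side: [T]

Both sides have the same dimensions, so the equation is dimensionally consistent.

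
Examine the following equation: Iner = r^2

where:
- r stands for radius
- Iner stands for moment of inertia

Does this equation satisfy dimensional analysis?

No

r (radius) has dimensions [L].
Iner (moment of inertia) has dimensions [L^2 M].

Left side: [L^2 M]
Right side: [L^2]

The two sides have different dimensions, so the equation is NOT dimensionally consistent.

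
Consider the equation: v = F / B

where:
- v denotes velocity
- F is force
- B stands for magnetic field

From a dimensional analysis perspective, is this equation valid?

No

v (velocity) has dimensions [L T^-1].
F (force) has dimensions [L M T^-2].
B (magnetic field) has dimensions [I^-1 M T^-2].

Left side: [L T^-1]
Right side: [I L]

The two sides have different dimensions, so the equation is NOT dimensionally consistent.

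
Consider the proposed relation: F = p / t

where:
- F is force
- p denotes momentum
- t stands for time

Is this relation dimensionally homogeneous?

Yes

F (force) has dimensions [L M T^-2].
p (momentum) has dimensions [L M T^-1].
t (time) has dimensions [T].

Left side: [L M T^-2]
Right side: [L M T^-2]

Both sides have the same dimensions, so the equation is dimensionally consistent.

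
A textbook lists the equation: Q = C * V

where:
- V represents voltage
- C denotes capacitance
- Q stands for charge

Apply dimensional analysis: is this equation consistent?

Yes

V (voltage) has dimensions [I^-1 L^2 M T^-3].
C (capacitance) has dimensions [I^2 L^-2 M^-1 T^4].
Q (charge) has dimensions [I T].

Left side: [I T]
Right side: [I T]

Both sides have the same dimensions, so the equation is dimensionally consistent.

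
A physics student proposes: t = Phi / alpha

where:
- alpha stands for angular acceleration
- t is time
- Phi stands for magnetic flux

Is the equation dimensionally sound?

No

alpha (angular acceleration) has dimensions [T^-2].
t (time) has dimensions [T].
Phi (magnetic flux) has dimensions [I^-1 L^2 M T^-2].

Left side: [T]
Right side: [I^-1 L^2 M]

The two sides have different dimensions, so the equation is NOT dimensionally consistent.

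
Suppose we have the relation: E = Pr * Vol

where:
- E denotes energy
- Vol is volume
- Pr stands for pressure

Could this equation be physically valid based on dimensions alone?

Yes

E (energy) has dimensions [L^2 M T^-2].
Vol (volume) has dimensions [L^3].
Pr (pressure) has dimensions [L^-1 M T^-2].

Left side: [L^2 M T^-2]
Right side: [L^2 M T^-2]

Both sides have the same dimensions, so the equation is dimensionally consistent.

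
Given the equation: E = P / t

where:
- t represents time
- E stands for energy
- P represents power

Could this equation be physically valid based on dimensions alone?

No

t (time) has dimensions [T].
E (energy) has dimensions [L^2 M T^-2].
P (power) has dimensions [L^2 M T^-3].

Left side: [L^2 M T^-2]
Right side: [L^2 M T^-4]

The two sides have different dimensions, so the equation is NOT dimensionally consistent.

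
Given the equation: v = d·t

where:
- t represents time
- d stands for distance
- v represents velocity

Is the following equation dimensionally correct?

No

t (time) has dimensions [T].
d (distance) has dimensions [L].
v (velocity) has dimensions [L T^-1].

Left side: [L T^-1]
Right side: [L T]

The two sides have different dimensions, so the equation is NOT dimensionally consistent.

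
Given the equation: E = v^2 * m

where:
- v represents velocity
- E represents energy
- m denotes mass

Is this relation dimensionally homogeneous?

Yes

v (velocity) has dimensions [L T^-1].
E (energy) has dimensions [L^2 M T^-2].
m (mass) has dimensions [M].

Left side: [L^2 M T^-2]
Right side: [L^2 M T^-2]

Both sides have the same dimensions, so the equation is dimensionally consistent.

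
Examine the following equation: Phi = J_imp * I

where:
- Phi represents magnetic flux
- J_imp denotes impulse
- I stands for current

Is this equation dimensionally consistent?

No

Phi (magnetic flux) has dimensions [I^-1 L^2 M T^-2].
J_imp (impulse) has dimensions [L M T^-1].
I (current) has dimensions [I].

Left side: [I^-1 L^2 M T^-2]
Right side: [I L M T^-1]

The two sides have different dimensions, so the equation is NOT dimensionally consistent.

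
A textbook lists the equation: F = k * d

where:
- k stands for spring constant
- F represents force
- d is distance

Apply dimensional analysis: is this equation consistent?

Yes

k (spring constant) has dimensions [M T^-2].
F (force) has dimensions [L M T^-2].
d (distance) has dimensions [L].

Left side: [L M T^-2]
Right side: [L M T^-2]

Both sides have the same dimensions, so the equation is dimensionally consistent.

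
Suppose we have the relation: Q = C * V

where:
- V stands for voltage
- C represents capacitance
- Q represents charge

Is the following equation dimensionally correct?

Yes

V (voltage) has dimensions [I^-1 L^2 M T^-3].
C (capacitance) has dimensions [I^2 L^-2 M^-1 T^4].
Q (charge) has dimensions [I T].

Left side: [I T]
Right side: [I T]

Both sides have the same dimensions, so the equation is dimensionally consistent.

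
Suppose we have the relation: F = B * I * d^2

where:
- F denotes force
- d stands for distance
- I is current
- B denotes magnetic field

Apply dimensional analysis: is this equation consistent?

No

F (force) has dimensions [L M T^-2].
d (distance) has dimensions [L].
I (current) has dimensions [I].
B (magnetic field) has dimensions [I^-1 M T^-2].

Left side: [L M T^-2]
Right side: [L^2 M T^-2]

The two sides have different dimensions, so the equation is NOT dimensionally consistent.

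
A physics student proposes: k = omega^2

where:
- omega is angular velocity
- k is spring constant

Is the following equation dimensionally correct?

No

omega (angular velocity) has dimensions [T^-1].
k (spring constant) has dimensions [M T^-2].

Left side: [M T^-2]
Right side: [T^-2]

The two sides have different dimensions, so the equation is NOT dimensionally consistent.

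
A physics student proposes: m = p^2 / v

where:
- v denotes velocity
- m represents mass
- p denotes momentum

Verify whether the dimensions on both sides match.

No

v (velocity) has dimensions [L T^-1].
m (mass) has dimensions [M].
p (momentum) has dimensions [L M T^-1].

Left side: [M]
Right side: [L M^2 T^-1]

The two sides have different dimensions, so the equation is NOT dimensionally consistent.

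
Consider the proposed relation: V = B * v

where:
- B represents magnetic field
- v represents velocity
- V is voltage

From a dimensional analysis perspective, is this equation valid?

No

B (magnetic field) has dimensions [I^-1 M T^-2].
v (velocity) has dimensions [L T^-1].
V (voltage) has dimensions [I^-1 L^2 M T^-3].

Left side: [I^-1 L^2 M T^-3]
Right side: [I^-1 L M T^-3]

The two sides have different dimensions, so the equation is NOT dimensionally consistent.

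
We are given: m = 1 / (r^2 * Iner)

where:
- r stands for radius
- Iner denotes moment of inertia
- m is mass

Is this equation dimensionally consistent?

No

r (radius) has dimensions [L].
Iner (moment of inertia) has dimensions [L^2 M].
m (mass) has dimensions [M].

Left side: [M]
Right side: [L^-4 M^-1]

The two sides have different dimensions, so the equation is NOT dimensionally consistent.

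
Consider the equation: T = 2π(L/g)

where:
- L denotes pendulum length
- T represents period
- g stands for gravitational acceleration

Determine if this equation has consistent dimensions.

No

L (pendulum length) has dimensions [L].
T (period) has dimensions [T].
g (gravitational acceleration) has dimensions [L T^-2].

Left side: [T]
Right side: [T^2]

The two sides have different dimensions, so the equation is NOT dimensionally consistent.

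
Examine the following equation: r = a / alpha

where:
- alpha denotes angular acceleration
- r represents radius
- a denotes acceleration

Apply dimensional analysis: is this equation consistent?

Yes

alpha (angular acceleration) has dimensions [T^-2].
r (radius) has dimensions [L].
a (acceleration) has dimensions [L T^-2].

Left side: [L]
Right side: [L]

Both sides have the same dimensions, so the equation is dimensionally consistent.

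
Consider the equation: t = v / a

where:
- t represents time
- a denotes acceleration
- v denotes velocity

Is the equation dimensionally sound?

Yes

t (time) has dimensions [T].
a (acceleration) has dimensions [L T^-2].
v (velocity) has dimensions [L T^-1].

Left side: [T]
Right side: [T]

Both sides have the same dimensions, so the equation is dimensionally consistent.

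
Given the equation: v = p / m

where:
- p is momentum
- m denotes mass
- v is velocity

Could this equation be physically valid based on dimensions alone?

Yes

p (momentum) has dimensions [L M T^-1].
m (mass) has dimensions [M].
v (velocity) has dimensions [L T^-1].

Left side: [L T^-1]
Right side: [L T^-1]

Both sides have the same dimensions, so the equation is dimensionally consistent.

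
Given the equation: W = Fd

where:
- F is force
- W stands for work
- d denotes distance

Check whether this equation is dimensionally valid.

Yes

F (force) has dimensions [L M T^-2].
W (work) has dimensions [L^2 M T^-2].
d (distance) has dimensions [L].

Left side: [L^2 M T^-2]
Right side: [L^2 M T^-2]

Both sides have the same dimensions, so the equation is dimensionally consistent.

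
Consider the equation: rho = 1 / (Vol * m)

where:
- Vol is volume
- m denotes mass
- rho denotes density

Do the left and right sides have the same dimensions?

No

Vol (volume) has dimensions [L^3].
m (mass) has dimensions [M].
rho (density) has dimensions [L^-3 M].

Left side: [L^-3 M]
Right side: [L^-3 M^-1]

The two sides have different dimensions, so the equation is NOT dimensionally consistent.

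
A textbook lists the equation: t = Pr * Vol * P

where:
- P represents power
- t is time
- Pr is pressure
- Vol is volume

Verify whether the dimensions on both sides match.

No

P (power) has dimensions [L^2 M T^-3].
t (time) has dimensions [T].
Pr (pressure) has dimensions [L^-1 M T^-2].
Vol (volume) has dimensions [L^3].

Left side: [T]
Right side: [L^4 M^2 T^-5]

The two sides have different dimensions, so the equation is NOT dimensionally consistent.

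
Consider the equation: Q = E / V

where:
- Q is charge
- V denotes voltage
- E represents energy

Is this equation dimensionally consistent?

Yes

Q (charge) has dimensions [I T].
V (voltage) has dimensions [I^-1 L^2 M T^-3].
E (energy) has dimensions [L^2 M T^-2].

Left side: [I T]
Right side: [I T]

Both sides have the same dimensions, so the equation is dimensionally consistent.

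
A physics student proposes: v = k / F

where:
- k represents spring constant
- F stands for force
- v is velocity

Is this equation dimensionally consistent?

No

k (spring constant) has dimensions [M T^-2].
F (force) has dimensions [L M T^-2].
v (velocity) has dimensions [L T^-1].

Left side: [L T^-1]
Right side: [L^-1]

The two sides have different dimensions, so the equation is NOT dimensionally consistent.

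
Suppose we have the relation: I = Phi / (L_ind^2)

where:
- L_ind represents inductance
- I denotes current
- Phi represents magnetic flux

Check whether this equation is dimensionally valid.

No

L_ind (inductance) has dimensions [I^-2 L^2 M T^-2].
I (current) has dimensions [I].
Phi (magnetic flux) has dimensions [I^-1 L^2 M T^-2].

Left side: [I]
Right side: [I^3 L^-2 M^-1 T^2]

The two sides have different dimensions, so the equation is NOT dimensionally consistent.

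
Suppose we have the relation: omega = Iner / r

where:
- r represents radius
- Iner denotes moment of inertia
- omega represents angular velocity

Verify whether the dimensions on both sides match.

No

r (radius) has dimensions [L].
Iner (moment of inertia) has dimensions [L^2 M].
omega (angular velocity) has dimensions [T^-1].

Left side: [T^-1]
Right side: [L M]

The two sides have different dimensions, so the equation is NOT dimensionally consistent.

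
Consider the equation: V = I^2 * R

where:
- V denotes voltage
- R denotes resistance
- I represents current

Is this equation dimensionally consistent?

No

V (voltage) has dimensions [I^-1 L^2 M T^-3].
R (resistance) has dimensions [I^-2 L^2 M T^-3].
I (current) has dimensions [I].

Left side: [I^-1 L^2 M T^-3]
Right side: [L^2 M T^-3]

The two sides have different dimensions, so the equation is NOT dimensionally consistent.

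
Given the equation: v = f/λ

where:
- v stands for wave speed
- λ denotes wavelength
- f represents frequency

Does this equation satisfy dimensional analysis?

No

v (wave speed) has dimensions [L T^-1].
λ (wavelength) has dimensions [L].
f (frequency) has dimensions [T^-1].

Left side: [L T^-1]
Right side: [L^-1 T^-1]

The two sides have different dimensions, so the equation is NOT dimensionally consistent.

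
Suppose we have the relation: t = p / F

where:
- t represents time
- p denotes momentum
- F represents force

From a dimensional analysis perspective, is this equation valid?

Yes

t (time) has dimensions [T].
p (momentum) has dimensions [L M T^-1].
F (force) has dimensions [L M T^-2].

Left side: [T]
Right side: [T]

Both sides have the same dimensions, so the equation is dimensionally consistent.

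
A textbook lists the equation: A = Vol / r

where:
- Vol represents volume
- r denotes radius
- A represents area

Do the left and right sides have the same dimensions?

Yes

Vol (volume) has dimensions [L^3].
r (radius) has dimensions [L].
A (area) has dimensions [L^2].

Left side: [L^2]
Right side: [L^2]

Both sides have the same dimensions, so the equation is dimensionally consistent.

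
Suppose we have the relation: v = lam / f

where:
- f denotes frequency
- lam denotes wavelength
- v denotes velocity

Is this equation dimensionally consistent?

No

f (frequency) has dimensions [T^-1].
lam (wavelength) has dimensions [L].
v (velocity) has dimensions [L T^-1].

Left side: [L T^-1]
Right side: [L T]

The two sides have different dimensions, so the equation is NOT dimensionally consistent.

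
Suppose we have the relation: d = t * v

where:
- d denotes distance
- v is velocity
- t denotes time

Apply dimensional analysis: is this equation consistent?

Yes

d (distance) has dimensions [L].
v (velocity) has dimensions [L T^-1].
t (time) has dimensions [T].

Left side: [L]
Right side: [L]

Both sides have the same dimensions, so the equation is dimensionally consistent.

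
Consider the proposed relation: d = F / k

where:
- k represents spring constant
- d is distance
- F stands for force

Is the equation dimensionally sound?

Yes

k (spring constant) has dimensions [M T^-2].
d (distance) has dimensions [L].
F (force) has dimensions [L M T^-2].

Left side: [L]
Right side: [L]

Both sides have the same dimensions, so the equation is dimensionally consistent.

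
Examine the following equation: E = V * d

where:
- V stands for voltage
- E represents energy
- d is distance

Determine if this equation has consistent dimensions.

No

V (voltage) has dimensions [I^-1 L^2 M T^-3].
E (energy) has dimensions [L^2 M T^-2].
d (distance) has dimensions [L].

Left side: [L^2 M T^-2]
Right side: [I^-1 L^3 M T^-3]

The two sides have different dimensions, so the equation is NOT dimensionally consistent.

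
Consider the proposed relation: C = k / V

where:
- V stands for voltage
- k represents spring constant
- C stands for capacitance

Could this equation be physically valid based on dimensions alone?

No

V (voltage) has dimensions [I^-1 L^2 M T^-3].
k (spring constant) has dimensions [M T^-2].
C (capacitance) has dimensions [I^2 L^-2 M^-1 T^4].

Left side: [I^2 L^-2 M^-1 T^4]
Right side: [I L^-2 T]

The two sides have different dimensions, so the equation is NOT dimensionally consistent.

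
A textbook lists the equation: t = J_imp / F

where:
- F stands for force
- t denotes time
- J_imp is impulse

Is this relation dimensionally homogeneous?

Yes

F (force) has dimensions [L M T^-2].
t (time) has dimensions [T].
J_imp (impulse) has dimensions [L M T^-1].

Left side: [T]
Right side: [T]

Both sides have the same dimensions, so the equation is dimensionally consistent.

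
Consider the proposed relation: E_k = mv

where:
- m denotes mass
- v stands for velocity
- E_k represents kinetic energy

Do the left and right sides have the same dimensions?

No

m (mass) has dimensions [M].
v (velocity) has dimensions [L T^-1].
E_k (kinetic energy) has dimensions [L^2 M T^-2].

Left side: [L^2 M T^-2]
Right side: [L M T^-1]

The two sides have different dimensions, so the equation is NOT dimensionally consistent.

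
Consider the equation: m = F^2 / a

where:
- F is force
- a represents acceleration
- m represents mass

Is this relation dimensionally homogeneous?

No

F (force) has dimensions [L M T^-2].
a (acceleration) has dimensions [L T^-2].
m (mass) has dimensions [M].

Left side: [M]
Right side: [L M^2 T^-2]

The two sides have different dimensions, so the equation is NOT dimensionally consistent.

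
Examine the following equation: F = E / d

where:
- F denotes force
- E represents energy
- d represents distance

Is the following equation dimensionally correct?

Yes

F (force) has dimensions [L M T^-2].
E (energy) has dimensions [L^2 M T^-2].
d (distance) has dimensions [L].

Left side: [L M T^-2]
Right side: [L M T^-2]

Both sides have the same dimensions, so the equation is dimensionally consistent.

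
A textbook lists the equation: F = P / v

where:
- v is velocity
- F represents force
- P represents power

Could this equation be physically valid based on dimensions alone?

Yes

v (velocity) has dimensions [L T^-1].
F (force) has dimensions [L M T^-2].
P (power) has dimensions [L^2 M T^-3].

Left side: [L M T^-2]
Right side: [L M T^-2]

Both sides have the same dimensions, so the equation is dimensionally consistent.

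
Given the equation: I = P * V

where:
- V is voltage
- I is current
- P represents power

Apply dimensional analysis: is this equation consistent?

No

V (voltage) has dimensions [I^-1 L^2 M T^-3].
I (current) has dimensions [I].
P (power) has dimensions [L^2 M T^-3].

Left side: [I]
Right side: [I^-1 L^4 M^2 T^-6]

The two sides have different dimensions, so the equation is NOT dimensionally consistent.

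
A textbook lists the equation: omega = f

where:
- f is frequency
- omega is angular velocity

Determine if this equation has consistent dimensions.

Yes

f (frequency) has dimensions [T^-1].
omega (angular velocity) has dimensions [T^-1].

Left side: [T^-1]
Right side: [T^-1]

Both sides have the same dimensions, so the equation is dimensionally consistent.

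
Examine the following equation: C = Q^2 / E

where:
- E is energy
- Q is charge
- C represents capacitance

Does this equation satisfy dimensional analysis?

Yes

E (energy) has dimensions [L^2 M T^-2].
Q (charge) has dimensions [I T].
C (capacitance) has dimensions [I^2 L^-2 M^-1 T^4].

Left side: [I^2 L^-2 M^-1 T^4]
Right side: [I^2 L^-2 M^-1 T^4]

Both sides have the same dimensions, so the equation is dimensionally consistent.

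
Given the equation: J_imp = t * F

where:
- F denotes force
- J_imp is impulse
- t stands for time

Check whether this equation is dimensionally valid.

Yes

F (force) has dimensions [L M T^-2].
J_imp (impulse) has dimensions [L M T^-1].
t (time) has dimensions [T].

Left side: [L M T^-1]
Right side: [L M T^-1]

Both sides have the same dimensions, so the equation is dimensionally consistent.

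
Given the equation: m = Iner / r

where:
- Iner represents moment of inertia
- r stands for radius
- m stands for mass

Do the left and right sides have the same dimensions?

No

Iner (moment of inertia) has dimensions [L^2 M].
r (radius) has dimensions [L].
m (mass) has dimensions [M].

Left side: [M]
Right side: [L M]

The two sides have different dimensions, so the equation is NOT dimensionally consistent.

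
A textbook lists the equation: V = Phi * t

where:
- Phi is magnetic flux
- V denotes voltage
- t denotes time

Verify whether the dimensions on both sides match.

No

Phi (magnetic flux) has dimensions [I^-1 L^2 M T^-2].
V (voltage) has dimensions [I^-1 L^2 M T^-3].
t (time) has dimensions [T].

Left side: [I^-1 L^2 M T^-3]
Right side: [I^-1 L^2 M T^-1]

The two sides have different dimensions, so the equation is NOT dimensionally consistent.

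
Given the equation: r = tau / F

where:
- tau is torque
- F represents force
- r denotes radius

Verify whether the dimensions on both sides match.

Yes

tau (torque) has dimensions [L^2 M T^-2].
F (force) has dimensions [L M T^-2].
r (radius) has dimensions [L].

Left side: [L]
Right side: [L]

Both sides have the same dimensions, so the equation is dimensionally consistent.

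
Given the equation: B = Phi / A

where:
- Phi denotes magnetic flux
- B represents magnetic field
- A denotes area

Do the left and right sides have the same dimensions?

Yes

Phi (magnetic flux) has dimensions [I^-1 L^2 M T^-2].
B (magnetic field) has dimensions [I^-1 M T^-2].
A (area) has dimensions [L^2].

Left side: [I^-1 M T^-2]
Right side: [I^-1 M T^-2]

Both sides have the same dimensions, so the equation is dimensionally consistent.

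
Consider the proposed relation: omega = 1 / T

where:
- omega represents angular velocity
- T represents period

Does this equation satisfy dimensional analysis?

Yes

omega (angular velocity) has dimensions [T^-1].
T (period) has dimensions [T].

Left side: [T^-1]
Right side: [T^-1]

Both sides have the same dimensions, so the equation is dimensionally consistent.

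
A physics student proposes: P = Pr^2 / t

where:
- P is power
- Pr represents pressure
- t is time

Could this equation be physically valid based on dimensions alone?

No

P (power) has dimensions [L^2 M T^-3].
Pr (pressure) has dimensions [L^-1 M T^-2].
t (time) has dimensions [T].

Left side: [L^2 M T^-3]
Right side: [L^-2 M^2 T^-5]

The two sides have different dimensions, so the equation is NOT dimensionally consistent.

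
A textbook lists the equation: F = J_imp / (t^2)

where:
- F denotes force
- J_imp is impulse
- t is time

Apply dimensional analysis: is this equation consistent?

No

F (force) has dimensions [L M T^-2].
J_imp (impulse) has dimensions [L M T^-1].
t (time) has dimensions [T].

Left side: [L M T^-2]
Right side: [L M T^-3]

The two sides have different dimensions, so the equation is NOT dimensionally consistent.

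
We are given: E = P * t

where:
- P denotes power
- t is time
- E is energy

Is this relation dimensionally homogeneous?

Yes

P (power) has dimensions [L^2 M T^-3].
t (time) has dimensions [T].
E (energy) has dimensions [L^2 M T^-2].

Left side: [L^2 M T^-2]
Right side: [L^2 M T^-2]

Both sides have the same dimensions, so the equation is dimensionally consistent.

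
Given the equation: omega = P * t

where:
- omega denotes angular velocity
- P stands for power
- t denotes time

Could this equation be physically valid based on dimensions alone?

No

omega (angular velocity) has dimensions [T^-1].
P (power) has dimensions [L^2 M T^-3].
t (time) has dimensions [T].

Left side: [T^-1]
Right side: [L^2 M T^-2]

The two sides have different dimensions, so the equation is NOT dimensionally consistent.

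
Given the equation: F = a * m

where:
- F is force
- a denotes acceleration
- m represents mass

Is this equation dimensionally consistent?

Yes

F (force) has dimensions [L M T^-2].
a (acceleration) has dimensions [L T^-2].
m (mass) has dimensions [M].

Left side: [L M T^-2]
Right side: [L M T^-2]

Both sides have the same dimensions, so the equation is dimensionally consistent.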